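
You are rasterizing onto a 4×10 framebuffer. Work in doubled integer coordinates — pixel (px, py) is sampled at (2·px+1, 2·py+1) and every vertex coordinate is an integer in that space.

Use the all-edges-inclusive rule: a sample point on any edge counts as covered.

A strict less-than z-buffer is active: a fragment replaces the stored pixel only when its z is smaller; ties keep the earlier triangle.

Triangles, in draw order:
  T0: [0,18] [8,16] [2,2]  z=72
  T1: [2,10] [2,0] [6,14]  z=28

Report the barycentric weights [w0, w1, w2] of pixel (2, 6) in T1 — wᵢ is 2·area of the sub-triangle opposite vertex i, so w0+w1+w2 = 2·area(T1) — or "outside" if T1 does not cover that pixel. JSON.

T0:
  2·area = 124  (B↔C swapped to make it positive)
  edge (0, 18)→(2, 2): d=(2,-16) inclusive
  edge (2, 2)→(8, 16): d=(6,14) inclusive
  edge (8, 16)→(0, 18): d=(-8,2) inclusive
    (1,2)@(3, 5): e=[22,4,98] → #
    (2,2)@(5, 5): e=[54,-24,94] → ·
    (1,3)@(3, 7): e=[26,16,82] → #
    (2,3)@(5, 7): e=[58,-12,78] → ·
    (1,4)@(3, 9): e=[30,28,66] → #
    (2,4)@(5, 9): e=[62,0,62] → #  [on edge]
    (3,4)@(7, 9): e=[94,-28,58] → ·
    (0,5)@(1, 11): e=[2,68,54] → #
    (3,5)@(7, 11): e=[98,-16,42] → ·
    (0,6)@(1, 13): e=[6,80,38] → #
    (3,6)@(7, 13): e=[102,-4,26] → ·
    (0,7)@(1, 15): e=[10,92,22] → #
  covered (16 px):
    · · · ·
    · · · ·
    · # · ·
    · # · ·
    · # # ·
    # # # ·
    # # # ·
    # # # #
    # # · ·
    · · · ·
T1:
  2·area = 40
  edge (2, 10)→(2, 0): d=(0,-10) inclusive
  edge (2, 0)→(6, 14): d=(4,14) inclusive
  edge (6, 14)→(2, 10): d=(-4,-4) inclusive
    (1,2)@(3, 5): e=[10,6,24] → #
    (2,2)@(5, 5): e=[30,-22,32] → ·
    (1,3)@(3, 7): e=[10,14,16] → #
    (2,3)@(5, 7): e=[30,-14,24] → ·
    (0,4)@(1, 9): e=[-10,50,0] → ·  [on edge]
    (1,4)@(3, 9): e=[10,22,8] → #
    (2,4)@(5, 9): e=[30,-6,16] → ·
    (1,5)@(3, 11): e=[10,30,0] → #  [on edge]
    (2,5)@(5, 11): e=[30,2,8] → #
    (3,5)@(7, 11): e=[50,-26,16] → ·
    (1,6)@(3, 13): e=[10,38,-8] → ·
    (2,6)@(5, 13): e=[30,10,0] → #  [on edge]
    (3,7)@(7, 15): e=[50,-10,0] → ·  [on edge]
  covered (6 px):
    · · · ·
    · · · ·
    · # · ·
    · # · ·
    · # · ·
    · # # ·
    · · # ·
    · · · ·
    · · · ·
    · · · ·

Final: [10,0,30]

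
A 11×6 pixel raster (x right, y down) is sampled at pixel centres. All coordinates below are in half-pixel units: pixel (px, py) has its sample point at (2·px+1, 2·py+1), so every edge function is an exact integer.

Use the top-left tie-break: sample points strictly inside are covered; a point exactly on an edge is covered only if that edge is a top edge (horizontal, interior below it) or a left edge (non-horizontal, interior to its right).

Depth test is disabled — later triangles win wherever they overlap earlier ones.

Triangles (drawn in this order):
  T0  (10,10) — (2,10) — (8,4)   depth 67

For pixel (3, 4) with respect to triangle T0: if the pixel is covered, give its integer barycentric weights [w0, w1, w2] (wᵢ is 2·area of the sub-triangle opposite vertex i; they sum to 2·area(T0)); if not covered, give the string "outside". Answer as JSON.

T0:
  2·area = 48
  edge (10, 10)→(2, 10): d=(-8,0) right/bottom  bias=-1
  edge (2, 10)→(8, 4): d=(6,-6) top-left  bias=+0
  edge (8, 4)→(10, 10): d=(2,6) right/bottom  bias=-1
    (3,0)@(7, 1): e=[72,-24,0] → ·  [on edge]
    (5,0)@(11, 1): e=[72,0,-24] → ·  [on edge]
    (4,1)@(9, 3): e=[56,0,-8] → ·  [on edge]
    (3,2)@(7, 5): e=[40,0,8] → #  [on edge]
    (4,2)@(9, 5): e=[40,12,-4] → ·
    (2,3)@(5, 7): e=[24,0,24] → #  [on edge]
    (4,3)@(9, 7): e=[24,24,0] → ·  [on edge]
    (1,4)@(3, 9): e=[8,0,40] → #  [on edge]
    (4,4)@(9, 9): e=[8,36,4] → #
    (5,4)@(11, 9): e=[8,48,-8] → ·
    (0,5)@(1, 11): e=[-8,0,56] → ·  [on edge]
    (1,5)@(3, 11): e=[-8,12,44] → ·
  covered (7 px):
    · · · · · · · · · · ·
    · · · · · · · · · · ·
    · · · # · · · · · · ·
    · · # # · · · · · · ·
    · # # # # · · · · · ·
    · · · · · · · · · · ·

Answer: [24,16,8]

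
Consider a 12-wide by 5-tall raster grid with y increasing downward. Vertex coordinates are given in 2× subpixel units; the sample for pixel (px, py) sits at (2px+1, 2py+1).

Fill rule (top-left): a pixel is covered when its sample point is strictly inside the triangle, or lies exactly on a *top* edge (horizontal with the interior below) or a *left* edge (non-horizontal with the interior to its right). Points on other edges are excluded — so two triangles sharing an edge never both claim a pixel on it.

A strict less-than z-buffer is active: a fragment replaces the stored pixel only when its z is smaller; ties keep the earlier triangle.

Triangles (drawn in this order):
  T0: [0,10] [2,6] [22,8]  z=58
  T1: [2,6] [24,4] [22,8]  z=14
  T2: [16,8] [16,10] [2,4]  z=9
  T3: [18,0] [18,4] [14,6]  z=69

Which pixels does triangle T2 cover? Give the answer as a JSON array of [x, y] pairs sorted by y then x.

T0:
  2·area = 84
  edge (0, 10)→(2, 6): d=(2,-4) top-left  bias=+0
  edge (2, 6)→(22, 8): d=(20,2) right/bottom  bias=-1
  edge (22, 8)→(0, 10): d=(-22,2) right/bottom  bias=-1
    (1,3)@(3, 7): e=[6,18,60] → X
    (2,3)@(5, 7): e=[14,14,56] → X
    (3,3)@(7, 7): e=[22,10,52] → X
    (4,3)@(9, 7): e=[30,6,48] → X
    (5,3)@(11, 7): e=[38,2,44] → X
    (6,3)@(13, 7): e=[46,-2,40] → .
    (0,4)@(1, 9): e=[2,62,20] → X
    (5,4)@(11, 9): e=[42,42,0] → .  [on edge]
  covered (10 px):
    . . . . . . . . . . . .
    . . . . . . . . . . . .
    . . . . . . . . . . . .
    . X X X X X . . . . . .
    X X X X X . . . . . . .
T1:
  2·area = 84
  edge (2, 6)→(24, 4): d=(22,-2) top-left  bias=+0
  edge (24, 4)→(22, 8): d=(-2,4) right/bottom  bias=-1
  edge (22, 8)→(2, 6): d=(-20,-2) top-left  bias=+0
    (6,2)@(13, 5): e=[0,42,42] → X  [on edge]
    (7,2)@(15, 5): e=[4,34,46] → X
    (8,2)@(17, 5): e=[8,26,50] → X
    (9,2)@(19, 5): e=[12,18,54] → X
    (10,2)@(21, 5): e=[16,10,58] → X
    (11,2)@(23, 5): e=[20,2,62] → X
    (6,3)@(13, 7): e=[44,38,2] → X
    (11,3)@(23, 7): e=[64,-2,22] → .
    (6,4)@(13, 9): e=[88,34,-38] → .
    (7,4)@(15, 9): e=[92,26,-34] → .
    (8,4)@(17, 9): e=[96,18,-30] → .
    (9,4)@(19, 9): e=[100,10,-26] → .
  covered (11 px):
    . . . . . . . . . . . .
    . . . . . . . . . . . .
    . . . . . . X X X X X X
    . . . . . . X X X X X .
    . . . . . . . . . . . .
T2:
  2·area = 28
  edge (16, 8)→(16, 10): d=(0,2) right/bottom  bias=-1
  edge (16, 10)→(2, 4): d=(-14,-6) top-left  bias=+0
  edge (2, 4)→(16, 8): d=(14,4) right/bottom  bias=-1
    (2,2)@(5, 5): e=[22,4,2] → X
    (3,2)@(7, 5): e=[18,16,-6] → .
    (2,3)@(5, 7): e=[22,-24,30] → .
    (4,3)@(9, 7): e=[14,0,14] → X  [on edge]
    (5,3)@(11, 7): e=[10,12,6] → X
    (6,3)@(13, 7): e=[6,24,-2] → .
    (4,4)@(9, 9): e=[14,-28,42] → .
    (5,4)@(11, 9): e=[10,-16,34] → .
    (7,4)@(15, 9): e=[2,8,18] → X
    (8,4)@(17, 9): e=[-2,20,10] → .
  covered (4 px):
    . . . . . . . . . . . .
    . . . . . . . . . . . .
    . . X . . . . . . . . .
    . . . . X X . . . . . .
    . . . . . . . X . . . .
T3:
  2·area = 16
  edge (18, 0)→(18, 4): d=(0,4) right/bottom  bias=-1
  edge (18, 4)→(14, 6): d=(-4,2) right/bottom  bias=-1
  edge (14, 6)→(18, 0): d=(4,-6) top-left  bias=+0
    (8,1)@(17, 3): e=[4,6,6] → X
    (9,1)@(19, 3): e=[-4,2,18] → .
    (7,2)@(15, 5): e=[12,2,2] → X
    (8,2)@(17, 5): e=[4,-2,14] → .
    (7,3)@(15, 7): e=[12,-6,10] → .
  covered (2 px):
    . . . . . . . . . . . .
    . . . . . . . . X . . .
    . . . . . . . X . . . .
    . . . . . . . . . . . .
    . . . . . . . . . . . .

Answer: [[2,2],[4,3],[5,3],[7,4]]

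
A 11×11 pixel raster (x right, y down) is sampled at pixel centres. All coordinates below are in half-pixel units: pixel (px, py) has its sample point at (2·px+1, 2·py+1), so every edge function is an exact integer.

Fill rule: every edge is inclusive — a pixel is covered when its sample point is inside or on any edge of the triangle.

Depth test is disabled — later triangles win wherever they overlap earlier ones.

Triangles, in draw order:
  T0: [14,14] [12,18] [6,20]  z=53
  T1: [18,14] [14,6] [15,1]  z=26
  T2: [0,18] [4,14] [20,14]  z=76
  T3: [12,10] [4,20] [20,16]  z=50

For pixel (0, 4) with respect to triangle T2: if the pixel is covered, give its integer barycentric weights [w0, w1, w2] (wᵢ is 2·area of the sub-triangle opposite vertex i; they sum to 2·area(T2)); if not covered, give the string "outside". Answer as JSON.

T0:
  2·area = 20
  edge (14, 14)→(12, 18): d=(-2,4) inclusive
  edge (12, 18)→(6, 20): d=(-6,2) inclusive
  edge (6, 20)→(14, 14): d=(8,-6) inclusive
    (6,7)@(13, 15): e=[2,16,2] → █
    (7,7)@(15, 15): e=[-6,12,14] → ·
    (10,7)@(21, 15): e=[-30,0,50] → ·  [on edge]
    (5,8)@(11, 17): e=[6,8,6] → █
    (6,8)@(13, 17): e=[-2,4,18] → ·
    (7,8)@(15, 17): e=[-10,0,30] → ·  [on edge]
    (4,9)@(9, 19): e=[10,0,10] → █  [on edge]
    (5,9)@(11, 19): e=[2,-4,22] → ·
    (1,10)@(3, 21): e=[30,0,-10] → ·  [on edge]
    (4,10)@(9, 21): e=[6,-12,26] → ·
  covered (3 px):
    · · · · · · · · · · ·
    · · · · · · · · · · ·
    · · · · · · · · · · ·
    · · · · · · · · · · ·
    · · · · · · · · · · ·
    · · · · · · · · · · ·
    · · · · · · · · · · ·
    · · · · · · █ · · · ·
    · · · · · █ · · · · ·
    · · · · █ · · · · · ·
    · · · · · · · · · · ·
T1:
  2·area = 28
  edge (18, 14)→(14, 6): d=(-4,-8) inclusive
  edge (14, 6)→(15, 1): d=(1,-5) inclusive
  edge (15, 1)→(18, 14): d=(3,13) inclusive
    (7,0)@(15, 1): e=[28,0,0] → █  [on edge]
    (8,0)@(17, 1): e=[44,10,-26] → ·
    (7,1)@(15, 3): e=[20,2,6] → █
    (8,1)@(17, 3): e=[36,12,-20] → ·
    (7,2)@(15, 5): e=[12,4,12] → █
    (8,2)@(17, 5): e=[28,14,-14] → ·
    (7,3)@(15, 7): e=[4,6,18] → █
    (8,3)@(17, 7): e=[20,16,-8] → ·
    (7,4)@(15, 9): e=[-4,8,24] → ·
    (6,5)@(13, 11): e=[-28,0,56] → ·  [on edge]
    (8,5)@(17, 11): e=[4,20,4] → █
    (9,5)@(19, 11): e=[20,30,-22] → ·
    (5,10)@(11, 21): e=[-84,0,112] → ·  [on edge]
  covered (5 px):
    · · · · · · · █ · · ·
    · · · · · · · █ · · ·
    · · · · · · · █ · · ·
    · · · · · · · █ · · ·
    · · · · · · · · · · ·
    · · · · · · · · █ · ·
    · · · · · · · · · · ·
    · · · · · · · · · · ·
    · · · · · · · · · · ·
    · · · · · · · · · · ·
    · · · · · · · · · · ·
T2:
  2·area = 64
  edge (0, 18)→(4, 14): d=(4,-4) inclusive
  edge (4, 14)→(20, 14): d=(16,0) inclusive
  edge (20, 14)→(0, 18): d=(-20,4) inclusive
    (8,0)@(17, 1): e=[0,-208,272] → ·  [on edge]
    (7,1)@(15, 3): e=[0,-176,240] → ·  [on edge]
    (6,2)@(13, 5): e=[0,-144,208] → ·  [on edge]
    (5,3)@(11, 7): e=[0,-112,176] → ·  [on edge]
    (4,4)@(9, 9): e=[0,-80,144] → ·  [on edge]
    (3,5)@(7, 11): e=[0,-48,112] → ·  [on edge]
    (2,6)@(5, 13): e=[0,-16,80] → ·  [on edge]
    (1,7)@(3, 15): e=[0,16,48] → █  [on edge]
    (2,7)@(5, 15): e=[8,16,40] → █
    (3,7)@(7, 15): e=[16,16,32] → █
    (4,7)@(9, 15): e=[24,16,24] → █
    (5,7)@(11, 15): e=[32,16,16] → █
    (7,7)@(15, 15): e=[48,16,0] → █  [on edge]
    (0,8)@(1, 17): e=[0,48,16] → █  [on edge]
    (2,8)@(5, 17): e=[16,48,0] → █  [on edge]
  covered (10 px):
    · · · · · · · · · · ·
    · · · · · · · · · · ·
    · · · · · · · · · · ·
    · · · · · · · · · · ·
    · · · · · · · · · · ·
    · · · · · · · · · · ·
    · · · · · · · · · · ·
    · █ █ █ █ █ █ █ · · ·
    █ █ █ · · · · · · · ·
    · · · · · · · · · · ·
    · · · · · · · · · · ·
T3:
  2·area = 128  (B↔C swapped to make it positive)
  edge (12, 10)→(20, 16): d=(8,6) inclusive
  edge (20, 16)→(4, 20): d=(-16,4) inclusive
  edge (4, 20)→(12, 10): d=(8,-10) inclusive
    (6,5)@(13, 11): e=[2,108,18] → █
    (7,5)@(15, 11): e=[-10,100,38] → ·
    (5,6)@(11, 13): e=[30,84,14] → █
    (7,6)@(15, 13): e=[6,68,54] → █
    (8,6)@(17, 13): e=[-6,60,74] → ·
    (4,7)@(9, 15): e=[58,60,10] → █
    (8,7)@(17, 15): e=[10,28,90] → █
    (9,7)@(19, 15): e=[-2,20,110] → ·
    (3,8)@(7, 17): e=[86,36,6] → █
    (8,8)@(17, 17): e=[26,-4,106] → ·
    (2,9)@(5, 19): e=[114,12,2] → █
    (4,9)@(9, 19): e=[90,-4,42] → ·
  covered (16 px):
    · · · · · · · · · · ·
    · · · · · · · · · · ·
    · · · · · · · · · · ·
    · · · · · · · · · · ·
    · · · · · · · · · · ·
    · · · · · · █ · · · ·
    · · · · · █ █ █ · · ·
    · · · · █ █ █ █ █ · ·
    · · · █ █ █ █ █ · · ·
    · · █ █ · · · · · · ·
    · · · · · · · · · · ·

Result: "outside"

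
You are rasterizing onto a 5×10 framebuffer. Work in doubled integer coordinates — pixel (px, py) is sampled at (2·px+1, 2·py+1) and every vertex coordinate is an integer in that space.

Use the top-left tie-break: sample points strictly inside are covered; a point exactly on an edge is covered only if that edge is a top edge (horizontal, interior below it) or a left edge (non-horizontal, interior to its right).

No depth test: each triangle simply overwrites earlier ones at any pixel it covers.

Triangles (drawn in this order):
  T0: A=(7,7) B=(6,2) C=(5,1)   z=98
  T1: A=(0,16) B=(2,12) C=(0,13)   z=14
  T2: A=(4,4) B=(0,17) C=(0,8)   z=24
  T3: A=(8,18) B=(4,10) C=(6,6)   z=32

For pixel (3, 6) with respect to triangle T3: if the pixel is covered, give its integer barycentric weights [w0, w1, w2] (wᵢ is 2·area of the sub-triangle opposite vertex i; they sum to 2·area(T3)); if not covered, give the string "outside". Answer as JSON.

T0:
  2·area = 4  (B↔C swapped to make it positive)
  edge (7, 7)→(5, 1): d=(-2,-6) top-left  bias=+0
  edge (5, 1)→(6, 2): d=(1,1) right/bottom  bias=-1
  edge (6, 2)→(7, 7): d=(1,5) right/bottom  bias=-1
    (2,0)@(5, 1): e=[0,0,4] → ·  [on edge]
    (3,1)@(7, 3): e=[8,0,-4] → ·  [on edge]
    (4,2)@(9, 5): e=[16,0,-12] → ·  [on edge]
    (3,3)@(7, 7): e=[0,4,0] → ·  [on edge]
    (4,6)@(9, 13): e=[0,8,-4] → ·  [on edge]
    (4,8)@(9, 17): e=[-8,12,0] → ·  [on edge]
  covered (0 px):
    · · · · ·
    · · · · ·
    · · · · ·
    · · · · ·
    · · · · ·
    · · · · ·
    · · · · ·
    · · · · ·
    · · · · ·
    · · · · ·
T1:
  2·area = 6  (B↔C swapped to make it positive)
  edge (0, 16)→(0, 13): d=(0,-3) top-left  bias=+0
  edge (0, 13)→(2, 12): d=(2,-1) top-left  bias=+0
  edge (2, 12)→(0, 16): d=(-2,4) right/bottom  bias=-1
    (0,6)@(1, 13): e=[3,1,2] → █
    (1,6)@(3, 13): e=[9,3,-6] → ·
    (0,7)@(1, 15): e=[3,5,-2] → ·
  covered (1 px):
    · · · · ·
    · · · · ·
    · · · · ·
    · · · · ·
    · · · · ·
    · · · · ·
    █ · · · ·
    · · · · ·
    · · · · ·
    · · · · ·
T2:
  2·area = 36
  edge (4, 4)→(0, 17): d=(-4,13) right/bottom  bias=-1
  edge (0, 17)→(0, 8): d=(0,-9) top-left  bias=+0
  edge (0, 8)→(4, 4): d=(4,-4) top-left  bias=+0
    (3,0)@(7, 1): e=[-27,63,0] → ·  [on edge]
    (2,1)@(5, 3): e=[-9,45,0] → ·  [on edge]
    (1,2)@(3, 5): e=[9,27,0] → █  [on edge]
    (2,2)@(5, 5): e=[-17,45,8] → ·
    (0,3)@(1, 7): e=[27,9,0] → █  [on edge]
    (2,3)@(5, 7): e=[-25,45,16] → ·
    (0,4)@(1, 9): e=[19,9,8] → █
    (1,4)@(3, 9): e=[-7,27,16] → ·
    (0,5)@(1, 11): e=[11,9,16] → █
    (1,5)@(3, 11): e=[-15,27,24] → ·
    (0,6)@(1, 13): e=[3,9,24] → █
    (1,6)@(3, 13): e=[-23,27,32] → ·
  covered (6 px):
    · · · · ·
    · · · · ·
    · █ · · ·
    █ █ · · ·
    █ · · · ·
    █ · · · ·
    █ · · · ·
    · · · · ·
    · · · · ·
    · · · · ·
T3:
  2·area = 32
  edge (8, 18)→(4, 10): d=(-4,-8) top-left  bias=+0
  edge (4, 10)→(6, 6): d=(2,-4) top-left  bias=+0
  edge (6, 6)→(8, 18): d=(2,12) right/bottom  bias=-1
    (2,4)@(5, 9): e=[12,2,18] → █
    (3,4)@(7, 9): e=[28,10,-6] → ·
    (2,5)@(5, 11): e=[4,6,22] → █
    (3,5)@(7, 11): e=[20,14,-2] → ·
    (2,6)@(5, 13): e=[-4,10,26] → ·
    (3,6)@(7, 13): e=[12,18,2] → █
    (4,6)@(9, 13): e=[28,26,-22] → ·
    (3,7)@(7, 15): e=[4,22,6] → █
    (4,7)@(9, 15): e=[20,30,-18] → ·
    (3,8)@(7, 17): e=[-4,26,10] → ·
  covered (4 px):
    · · · · ·
    · · · · ·
    · · · · ·
    · · · · ·
    · · █ · ·
    · · █ · ·
    · · · █ ·
    · · · █ ·
    · · · · ·
    · · · · ·

Result: [18,2,12]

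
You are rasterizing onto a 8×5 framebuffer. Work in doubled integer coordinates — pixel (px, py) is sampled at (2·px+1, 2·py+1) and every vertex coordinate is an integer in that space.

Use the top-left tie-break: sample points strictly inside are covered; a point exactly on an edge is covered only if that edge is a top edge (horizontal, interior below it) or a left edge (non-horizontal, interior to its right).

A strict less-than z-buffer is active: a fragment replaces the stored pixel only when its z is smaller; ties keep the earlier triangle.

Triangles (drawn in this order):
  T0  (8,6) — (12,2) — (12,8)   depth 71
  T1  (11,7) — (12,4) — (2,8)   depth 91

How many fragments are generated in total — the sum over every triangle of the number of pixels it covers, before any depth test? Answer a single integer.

T0:
  2·area = 24
  edge (8, 6)→(12, 2): d=(4,-4) top-left  bias=+0
  edge (12, 2)→(12, 8): d=(0,6) right/bottom  bias=-1
  edge (12, 8)→(8, 6): d=(-4,-2) top-left  bias=+0
    (6,0)@(13, 1): e=[0,-6,30] → .  [on edge]
    (5,1)@(11, 3): e=[0,6,18] → X  [on edge]
    (6,1)@(13, 3): e=[8,-6,22] → .
    (4,2)@(9, 5): e=[0,18,6] → X  [on edge]
    (6,2)@(13, 5): e=[16,-6,14] → .
    (3,3)@(7, 7): e=[0,30,-6] → .  [on edge]
    (4,3)@(9, 7): e=[8,18,-2] → .
    (5,3)@(11, 7): e=[16,6,2] → X
    (6,3)@(13, 7): e=[24,-6,6] → .
    (2,4)@(5, 9): e=[0,42,-18] → .  [on edge]
    (5,4)@(11, 9): e=[24,6,-6] → .
  covered (4 px):
    . . . . . . . .
    . . . . . X . .
    . . . . X X . .
    . . . . . X . .
    . . . . . . . .
T1:
  2·area = 26  (B↔C swapped to make it positive)
  edge (11, 7)→(2, 8): d=(-9,1) right/bottom  bias=-1
  edge (2, 8)→(12, 4): d=(10,-4) top-left  bias=+0
  edge (12, 4)→(11, 7): d=(-1,3) right/bottom  bias=-1
    (6,0)@(13, 1): e=[52,-26,0] → .  [on edge]
    (5,2)@(11, 5): e=[18,6,2] → X
    (6,2)@(13, 5): e=[16,14,-4] → .
    (2,3)@(5, 7): e=[6,2,18] → X
    (3,3)@(7, 7): e=[4,10,12] → X
    (4,3)@(9, 7): e=[2,18,6] → X
    (5,3)@(11, 7): e=[0,26,0] → .  [on edge]
    (2,4)@(5, 9): e=[-12,22,16] → .
    (3,4)@(7, 9): e=[-14,30,10] → .
    (4,4)@(9, 9): e=[-16,38,4] → .
  covered (4 px):
    . . . . . . . .
    . . . . . . . .
    . . . . . X . .
    . . X X X . . .
    . . . . . . . .

Answer: 8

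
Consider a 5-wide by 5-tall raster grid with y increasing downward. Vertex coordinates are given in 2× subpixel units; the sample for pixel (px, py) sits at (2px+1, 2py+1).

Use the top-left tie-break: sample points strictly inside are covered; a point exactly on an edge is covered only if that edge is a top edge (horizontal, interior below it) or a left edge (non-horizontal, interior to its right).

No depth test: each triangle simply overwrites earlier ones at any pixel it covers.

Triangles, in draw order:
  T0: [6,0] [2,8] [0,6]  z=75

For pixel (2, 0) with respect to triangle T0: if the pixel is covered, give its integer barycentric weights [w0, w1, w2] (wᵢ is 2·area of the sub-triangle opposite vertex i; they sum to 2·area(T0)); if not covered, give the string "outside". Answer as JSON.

T0:
  2·area = 24
  edge (6, 0)→(2, 8): d=(-4,8) right/bottom  bias=-1
  edge (2, 8)→(0, 6): d=(-2,-2) top-left  bias=+0
  edge (0, 6)→(6, 0): d=(6,-6) top-left  bias=+0
    (2,0)@(5, 1): e=[4,20,0] → #  [on edge]
    (3,0)@(7, 1): e=[-12,24,12] → ·
    (1,1)@(3, 3): e=[12,12,0] → #  [on edge]
    (2,1)@(5, 3): e=[-4,16,12] → ·
    (0,2)@(1, 5): e=[20,4,0] → #  [on edge]
    (2,2)@(5, 5): e=[-12,12,24] → ·
    (0,3)@(1, 7): e=[12,0,12] → #  [on edge]
    (1,3)@(3, 7): e=[-4,4,24] → ·
    (0,4)@(1, 9): e=[4,-4,24] → ·
    (1,4)@(3, 9): e=[-12,0,36] → ·  [on edge]
  covered (5 px):
    · · # · ·
    · # · · ·
    # # · · ·
    # · · · ·
    · · · · ·

Final: [20,0,4]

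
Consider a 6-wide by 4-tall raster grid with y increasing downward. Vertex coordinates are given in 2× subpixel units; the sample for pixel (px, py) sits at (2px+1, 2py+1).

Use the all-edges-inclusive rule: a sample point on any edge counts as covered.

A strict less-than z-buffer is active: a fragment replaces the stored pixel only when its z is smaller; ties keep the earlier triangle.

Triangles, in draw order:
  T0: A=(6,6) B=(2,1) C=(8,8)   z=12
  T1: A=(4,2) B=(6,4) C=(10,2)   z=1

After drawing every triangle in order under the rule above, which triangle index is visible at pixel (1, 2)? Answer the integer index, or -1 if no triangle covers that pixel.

T0:
  2·area = 2
  edge (6, 6)→(2, 1): d=(-4,-5) inclusive
  edge (2, 1)→(8, 8): d=(6,7) inclusive
  edge (8, 8)→(6, 6): d=(-2,-2) inclusive
    (0,0)@(1, 1): e=[-5,7,0] → ·  [on edge]
    (1,1)@(3, 3): e=[-3,5,0] → ·  [on edge]
    (2,2)@(5, 5): e=[-1,3,0] → ·  [on edge]
    (3,3)@(7, 7): e=[1,1,0] → █  [on edge]
    (4,3)@(9, 7): e=[11,-13,4] → ·
  covered (1 px):
    · · · · · ·
    · · · · · ·
    · · · · · ·
    · · · █ · ·
T1:
  2·area = 12  (B↔C swapped to make it positive)
  edge (4, 2)→(10, 2): d=(6,0) inclusive
  edge (10, 2)→(6, 4): d=(-4,2) inclusive
  edge (6, 4)→(4, 2): d=(-2,-2) inclusive
    (1,0)@(3, 1): e=[-6,18,0] → ·  [on edge]
    (2,1)@(5, 3): e=[6,6,0] → █  [on edge]
    (3,1)@(7, 3): e=[6,2,4] → █
    (4,1)@(9, 3): e=[6,-2,8] → ·
    (2,2)@(5, 5): e=[18,-2,-4] → ·
    (3,2)@(7, 5): e=[18,-6,0] → ·  [on edge]
    (4,3)@(9, 7): e=[30,-18,0] → ·  [on edge]
  covered (2 px):
    · · · · · ·
    · · █ █ · ·
    · · · · · ·
    · · · · · ·

Z-buffer (winner per pixel, '.' = empty):
  . . . . . .
  . . 1 1 . .
  . . . . . .
  . . . 0 . .

Result: -1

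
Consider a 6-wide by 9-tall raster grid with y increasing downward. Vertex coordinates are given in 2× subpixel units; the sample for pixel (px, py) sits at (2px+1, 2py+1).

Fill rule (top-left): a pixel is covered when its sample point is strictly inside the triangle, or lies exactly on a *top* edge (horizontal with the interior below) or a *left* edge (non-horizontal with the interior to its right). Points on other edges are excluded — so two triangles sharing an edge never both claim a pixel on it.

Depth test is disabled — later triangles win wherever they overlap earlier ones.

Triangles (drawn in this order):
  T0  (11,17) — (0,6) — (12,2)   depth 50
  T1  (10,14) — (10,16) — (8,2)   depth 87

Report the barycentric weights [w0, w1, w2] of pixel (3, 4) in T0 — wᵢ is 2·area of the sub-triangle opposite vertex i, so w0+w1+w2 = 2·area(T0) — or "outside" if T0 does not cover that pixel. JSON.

T0:
  2·area = 176
  edge (11, 17)→(0, 6): d=(-11,-11) top-left  bias=+0
  edge (0, 6)→(12, 2): d=(12,-4) top-left  bias=+0
  edge (12, 2)→(11, 17): d=(-1,15) right/bottom  bias=-1
    (4,1)@(9, 3): e=[132,0,44] → █  [on edge]
    (5,1)@(11, 3): e=[154,8,14] → █
    (1,2)@(3, 5): e=[44,0,132] → █  [on edge]
    (2,2)@(5, 5): e=[66,8,102] → █
    (3,2)@(7, 5): e=[88,16,72] → █
    (0,3)@(1, 7): e=[0,16,160] → █  [on edge]
    (0,4)@(1, 9): e=[-22,40,158] → ·
    (1,4)@(3, 9): e=[0,48,128] → █  [on edge]
    (1,5)@(3, 11): e=[-22,72,126] → ·
    (2,5)@(5, 11): e=[0,80,96] → █  [on edge]
    (2,6)@(5, 13): e=[-22,104,94] → ·
    (3,6)@(7, 13): e=[0,112,64] → █  [on edge]
    (4,7)@(9, 15): e=[0,144,32] → █  [on edge]
    (5,8)@(11, 17): e=[0,176,0] → ·  [on edge]
  covered (27 px):
    · · · · · ·
    · · · · █ █
    · █ █ █ █ █
    █ █ █ █ █ █
    · █ █ █ █ █
    · · █ █ █ █
    · · · █ █ █
    · · · · █ █
    · · · · · ·
T1:
  2·area = 4
  edge (10, 14)→(10, 16): d=(0,2) right/bottom  bias=-1
  edge (10, 16)→(8, 2): d=(-2,-14) top-left  bias=+0
  edge (8, 2)→(10, 14): d=(2,12) right/bottom  bias=-1
    (4,4)@(9, 9): e=[2,0,2] → █  [on edge]
    (5,4)@(11, 9): e=[-2,28,-22] → ·
    (4,5)@(9, 11): e=[2,-4,6] → ·
  covered (1 px):
    · · · · · ·
    · · · · · ·
    · · · · · ·
    · · · · · ·
    · · · · █ ·
    · · · · · ·
    · · · · · ·
    · · · · · ·
    · · · · · ·

Final: [64,68,44]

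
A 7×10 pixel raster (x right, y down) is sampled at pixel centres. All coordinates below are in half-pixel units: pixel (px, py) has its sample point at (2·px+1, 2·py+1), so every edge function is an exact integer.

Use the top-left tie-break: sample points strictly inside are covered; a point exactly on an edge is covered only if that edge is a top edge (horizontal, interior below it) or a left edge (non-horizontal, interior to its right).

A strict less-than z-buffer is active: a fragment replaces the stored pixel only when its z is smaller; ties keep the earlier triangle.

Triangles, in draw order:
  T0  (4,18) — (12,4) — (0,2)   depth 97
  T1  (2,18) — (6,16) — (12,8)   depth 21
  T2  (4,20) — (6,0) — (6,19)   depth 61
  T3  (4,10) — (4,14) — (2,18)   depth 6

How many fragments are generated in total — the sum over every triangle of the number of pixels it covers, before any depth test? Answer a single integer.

T0:
  2·area = 184  (B↔C swapped to make it positive)
  edge (4, 18)→(0, 2): d=(-4,-16) top-left  bias=+0
  edge (0, 2)→(12, 4): d=(12,2) right/bottom  bias=-1
  edge (12, 4)→(4, 18): d=(-8,14) right/bottom  bias=-1
    (0,1)@(1, 3): e=[12,10,162] → #
    (1,1)@(3, 3): e=[44,6,134] → #
    (2,1)@(5, 3): e=[76,2,106] → #
    (3,1)@(7, 3): e=[108,-2,78] → ·
    (0,2)@(1, 5): e=[4,34,146] → #
    (3,2)@(7, 5): e=[100,22,62] → #
    (4,2)@(9, 5): e=[132,18,34] → #
    (5,2)@(11, 5): e=[164,14,6] → #
    (6,2)@(13, 5): e=[196,10,-22] → ·
    (0,3)@(1, 7): e=[-4,58,130] → ·
    (1,3)@(3, 7): e=[28,54,102] → #
    (5,3)@(11, 7): e=[156,38,-10] → ·
  covered (23 px):
    · · · · · · ·
    # # # · · · ·
    # # # # # # ·
    · # # # # · ·
    · # # # # · ·
    · # # # · · ·
    · # # · · · ·
    · · # · · · ·
    · · · · · · ·
    · · · · · · ·
T1:
  2·area = 20  (B↔C swapped to make it positive)
  edge (2, 18)→(12, 8): d=(10,-10) top-left  bias=+0
  edge (12, 8)→(6, 16): d=(-6,8) right/bottom  bias=-1
  edge (6, 16)→(2, 18): d=(-4,2) right/bottom  bias=-1
    (6,3)@(13, 7): e=[0,-2,22] → ·  [on edge]
    (5,4)@(11, 9): e=[0,2,18] → #  [on edge]
    (6,4)@(13, 9): e=[20,-14,14] → ·
    (4,5)@(9, 11): e=[0,6,14] → #  [on edge]
    (5,5)@(11, 11): e=[20,-10,10] → ·
    (3,6)@(7, 13): e=[0,10,10] → #  [on edge]
    (4,6)@(9, 13): e=[20,-6,6] → ·
    (2,7)@(5, 15): e=[0,14,6] → #  [on edge]
    (3,7)@(7, 15): e=[20,-2,2] → ·
    (1,8)@(3, 17): e=[0,18,2] → #  [on edge]
    (2,8)@(5, 17): e=[20,2,-2] → ·
    (0,9)@(1, 19): e=[0,22,-2] → ·  [on edge]
  covered (5 px):
    · · · · · · ·
    · · · · · · ·
    · · · · · · ·
    · · · · · · ·
    · · · · · # ·
    · · · · # · ·
    · · · # · · ·
    · · # · · · ·
    · # · · · · ·
    · · · · · · ·
T2:
  2·area = 38
  edge (4, 20)→(6, 0): d=(2,-20) top-left  bias=+0
  edge (6, 0)→(6, 19): d=(0,19) right/bottom  bias=-1
  edge (6, 19)→(4, 20): d=(-2,1) right/bottom  bias=-1
    (2,5)@(5, 11): e=[2,19,17] → #
    (3,5)@(7, 11): e=[42,-19,15] → ·
    (2,6)@(5, 13): e=[6,19,13] → #
    (3,6)@(7, 13): e=[46,-19,11] → ·
    (2,7)@(5, 15): e=[10,19,9] → #
    (3,7)@(7, 15): e=[50,-19,7] → ·
    (2,8)@(5, 17): e=[14,19,5] → #
    (3,8)@(7, 17): e=[54,-19,3] → ·
    (2,9)@(5, 19): e=[18,19,1] → #
    (3,9)@(7, 19): e=[58,-19,-1] → ·
  covered (5 px):
    · · · · · · ·
    · · · · · · ·
    · · · · · · ·
    · · · · · · ·
    · · · · · · ·
    · · # · · · ·
    · · # · · · ·
    · · # · · · ·
    · · # · · · ·
    · · # · · · ·
T3:
  2·area = 8
  edge (4, 10)→(4, 14): d=(0,4) right/bottom  bias=-1
  edge (4, 14)→(2, 18): d=(-2,4) right/bottom  bias=-1
  edge (2, 18)→(4, 10): d=(2,-8) top-left  bias=+0
    (1,7)@(3, 15): e=[4,2,2] → #
    (2,7)@(5, 15): e=[-4,-6,18] → ·
    (1,8)@(3, 17): e=[4,-2,6] → ·
  covered (1 px):
    · · · · · · ·
    · · · · · · ·
    · · · · · · ·
    · · · · · · ·
    · · · · · · ·
    · · · · · · ·
    · · · · · · ·
    · # · · · · ·
    · · · · · · ·
    · · · · · · ·

Answer: 34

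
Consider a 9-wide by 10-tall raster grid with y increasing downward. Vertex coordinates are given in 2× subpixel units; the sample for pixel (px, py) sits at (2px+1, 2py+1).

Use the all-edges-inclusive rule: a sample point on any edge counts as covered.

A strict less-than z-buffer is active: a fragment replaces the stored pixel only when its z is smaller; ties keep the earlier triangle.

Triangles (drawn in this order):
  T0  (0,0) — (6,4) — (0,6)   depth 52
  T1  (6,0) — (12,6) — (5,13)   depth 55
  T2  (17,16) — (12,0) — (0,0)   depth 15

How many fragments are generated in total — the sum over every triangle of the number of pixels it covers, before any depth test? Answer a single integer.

T0:
  2·area = 36
  edge (0, 0)→(6, 4): d=(6,4) inclusive
  edge (6, 4)→(0, 6): d=(-6,2) inclusive
  edge (0, 6)→(0, 0): d=(0,-6) inclusive
    (0,0)@(1, 1): e=[2,28,6] → X
    (1,0)@(3, 1): e=[-6,24,18] → .
    (7,0)@(15, 1): e=[-54,0,90] → .  [on edge]
    (0,1)@(1, 3): e=[14,16,6] → X
    (1,1)@(3, 3): e=[6,12,18] → X
    (2,1)@(5, 3): e=[-2,8,30] → .
    (4,1)@(9, 3): e=[-18,0,54] → .  [on edge]
    (0,2)@(1, 5): e=[26,4,6] → X
    (1,2)@(3, 5): e=[18,0,18] → X  [on edge]
    (2,2)@(5, 5): e=[10,-4,30] → .
    (0,3)@(1, 7): e=[38,-8,6] → .
    (1,3)@(3, 7): e=[30,-12,18] → .
  covered (5 px):
    X . . . . . . . .
    X X . . . . . . .
    X X . . . . . . .
    . . . . . . . . .
    . . . . . . . . .
    . . . . . . . . .
    . . . . . . . . .
    . . . . . . . . .
    . . . . . . . . .
    . . . . . . . . .
T1:
  2·area = 84
  edge (6, 0)→(12, 6): d=(6,6) inclusive
  edge (12, 6)→(5, 13): d=(-7,7) inclusive
  edge (5, 13)→(6, 0): d=(1,-13) inclusive
    (3,0)@(7, 1): e=[0,70,14] → X  [on edge]
    (4,0)@(9, 1): e=[-12,56,40] → .
    (8,0)@(17, 1): e=[-60,0,144] → .  [on edge]
    (3,1)@(7, 3): e=[12,56,16] → X
    (4,1)@(9, 3): e=[0,42,42] → X  [on edge]
    (5,1)@(11, 3): e=[-12,28,68] → .
    (7,1)@(15, 3): e=[-36,0,120] → .  [on edge]
    (3,2)@(7, 5): e=[24,42,18] → X
    (5,2)@(11, 5): e=[0,14,70] → X  [on edge]
    (6,2)@(13, 5): e=[-12,0,96] → .  [on edge]
    (3,3)@(7, 7): e=[36,28,20] → X
    (5,3)@(11, 7): e=[12,0,72] → X  [on edge]
    (6,3)@(13, 7): e=[0,-14,98] → .  [on edge]
    (4,4)@(9, 9): e=[36,0,48] → X  [on edge]
    (7,4)@(15, 9): e=[0,-42,126] → .  [on edge]
    (3,5)@(7, 11): e=[60,0,24] → X  [on edge]
    (8,5)@(17, 11): e=[0,-70,154] → .  [on edge]
    (2,6)@(5, 13): e=[84,0,0] → X  [on edge]
    (1,7)@(3, 15): e=[108,0,-24] → .  [on edge]
    (0,8)@(1, 17): e=[132,0,-48] → .  [on edge]
  covered (13 px):
    . . . X . . . . .
    . . . X X . . . .
    . . . X X X . . .
    . . . X X X . . .
    . . . X X . . . .
    . . . X . . . . .
    . . X . . . . . .
    . . . . . . . . .
    . . . . . . . . .
    . . . . . . . . .
T2:
  2·area = 192  (B↔C swapped to make it positive)
  edge (17, 16)→(0, 0): d=(-17,-16) inclusive
  edge (0, 0)→(12, 0): d=(12,0) inclusive
  edge (12, 0)→(17, 16): d=(5,16) inclusive
    (1,0)@(3, 1): e=[31,12,149] → X
    (2,0)@(5, 1): e=[63,12,117] → X
    (3,0)@(7, 1): e=[95,12,85] → X
    (4,0)@(9, 1): e=[127,12,53] → X
    (5,0)@(11, 1): e=[159,12,21] → X
    (6,0)@(13, 1): e=[191,12,-11] → .
    (1,1)@(3, 3): e=[-3,36,159] → .
    (2,1)@(5, 3): e=[29,36,127] → X
    (6,1)@(13, 3): e=[157,36,-1] → .
    (2,2)@(5, 5): e=[-5,60,137] → .
    (3,2)@(7, 5): e=[27,60,105] → X
    (6,2)@(13, 5): e=[123,60,9] → X
  covered (21 px):
    . X X X X X . . .
    . . X X X X . . .
    . . . X X X X . .
    . . . . X X X . .
    . . . . . X X . .
    . . . . . . X X .
    . . . . . . . X .
    . . . . . . . . .
    . . . . . . . . .
    . . . . . . . . .

Result: 39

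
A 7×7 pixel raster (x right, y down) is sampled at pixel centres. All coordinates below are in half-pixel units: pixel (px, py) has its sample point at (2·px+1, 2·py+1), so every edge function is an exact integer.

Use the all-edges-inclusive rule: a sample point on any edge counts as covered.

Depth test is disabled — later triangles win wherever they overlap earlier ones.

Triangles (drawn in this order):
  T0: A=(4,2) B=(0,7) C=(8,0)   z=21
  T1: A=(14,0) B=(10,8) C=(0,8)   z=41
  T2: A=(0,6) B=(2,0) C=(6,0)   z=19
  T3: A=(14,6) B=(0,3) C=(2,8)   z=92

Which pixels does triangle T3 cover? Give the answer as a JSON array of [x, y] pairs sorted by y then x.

T0:
  2·area = 12  (B↔C swapped to make it positive)
  edge (4, 2)→(8, 0): d=(4,-2) inclusive
  edge (8, 0)→(0, 7): d=(-8,7) inclusive
  edge (0, 7)→(4, 2): d=(4,-5) inclusive
  covered (0 px):
    · · · · · · ·
    · · · · · · ·
    · · · · · · ·
    · · · · · · ·
    · · · · · · ·
    · · · · · · ·
    · · · · · · ·
T1:
  2·area = 80
  edge (14, 0)→(10, 8): d=(-4,8) inclusive
  edge (10, 8)→(0, 8): d=(-10,0) inclusive
  edge (0, 8)→(14, 0): d=(14,-8) inclusive
    (6,0)@(13, 1): e=[4,70,6] → #
    (4,1)@(9, 3): e=[28,50,2] → #
    (5,1)@(11, 3): e=[12,50,18] → #
    (6,1)@(13, 3): e=[-4,50,34] → ·
    (3,2)@(7, 5): e=[36,30,14] → #
    (6,2)@(13, 5): e=[-12,30,62] → ·
    (1,3)@(3, 7): e=[60,10,10] → #
    (2,3)@(5, 7): e=[44,10,26] → #
    (5,3)@(11, 7): e=[-4,10,74] → ·
    (1,4)@(3, 9): e=[52,-10,38] → ·
    (2,4)@(5, 9): e=[36,-10,54] → ·
    (3,4)@(7, 9): e=[20,-10,70] → ·
  covered (10 px):
    · · · · · · #
    · · · · # # ·
    · · · # # # ·
    · # # # # · ·
    · · · · · · ·
    · · · · · · ·
    · · · · · · ·
T2:
  2·area = 24
  edge (0, 6)→(2, 0): d=(2,-6) inclusive
  edge (2, 0)→(6, 0): d=(4,0) inclusive
  edge (6, 0)→(0, 6): d=(-6,6) inclusive
    (1,0)@(3, 1): e=[8,4,12] → #
    (2,0)@(5, 1): e=[20,4,0] → #  [on edge]
    (3,0)@(7, 1): e=[32,4,-12] → ·
    (0,1)@(1, 3): e=[0,12,12] → #  [on edge]
    (1,1)@(3, 3): e=[12,12,0] → #  [on edge]
    (2,1)@(5, 3): e=[24,12,-12] → ·
    (0,2)@(1, 5): e=[4,20,0] → #  [on edge]
    (1,2)@(3, 5): e=[16,20,-12] → ·
    (0,3)@(1, 7): e=[8,28,-12] → ·
  covered (5 px):
    · # # · · · ·
    # # · · · · ·
    # · · · · · ·
    · · · · · · ·
    · · · · · · ·
    · · · · · · ·
    · · · · · · ·
T3:
  2·area = 64  (B↔C swapped to make it positive)
  edge (14, 6)→(2, 8): d=(-12,2) inclusive
  edge (2, 8)→(0, 3): d=(-2,-5) inclusive
  edge (0, 3)→(14, 6): d=(14,3) inclusive
    (0,2)@(1, 5): e=[38,1,25] → #
    (1,2)@(3, 5): e=[34,11,19] → #
    (2,2)@(5, 5): e=[30,21,13] → #
    (3,2)@(7, 5): e=[26,31,7] → #
    (4,2)@(9, 5): e=[22,41,1] → #
    (5,2)@(11, 5): e=[18,51,-5] → ·
    (0,3)@(1, 7): e=[14,-3,53] → ·
    (1,3)@(3, 7): e=[10,7,47] → #
    (4,3)@(9, 7): e=[-2,37,29] → ·
    (1,4)@(3, 9): e=[-14,3,75] → ·
    (2,4)@(5, 9): e=[-18,13,69] → ·
    (3,4)@(7, 9): e=[-22,23,63] → ·
  covered (8 px):
    · · · · · · ·
    · · · · · · ·
    # # # # # · ·
    · # # # · · ·
    · · · · · · ·
    · · · · · · ·
    · · · · · · ·

Final: [[0,2],[1,2],[2,2],[3,2],[4,2],[1,3],[2,3],[3,3]]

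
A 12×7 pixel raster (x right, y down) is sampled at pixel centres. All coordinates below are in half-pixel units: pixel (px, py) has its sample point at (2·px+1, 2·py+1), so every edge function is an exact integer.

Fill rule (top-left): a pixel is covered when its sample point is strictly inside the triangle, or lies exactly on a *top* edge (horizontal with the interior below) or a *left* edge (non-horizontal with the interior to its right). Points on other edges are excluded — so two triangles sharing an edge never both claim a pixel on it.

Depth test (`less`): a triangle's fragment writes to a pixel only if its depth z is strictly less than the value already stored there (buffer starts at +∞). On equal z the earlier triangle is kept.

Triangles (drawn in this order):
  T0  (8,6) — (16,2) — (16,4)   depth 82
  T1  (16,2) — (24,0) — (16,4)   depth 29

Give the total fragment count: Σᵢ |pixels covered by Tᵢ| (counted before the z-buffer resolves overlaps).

T0:
  2·area = 16
  edge (8, 6)→(16, 2): d=(8,-4) top-left  bias=+0
  edge (16, 2)→(16, 4): d=(0,2) right/bottom  bias=-1
  edge (16, 4)→(8, 6): d=(-8,2) right/bottom  bias=-1
    (7,1)@(15, 3): e=[4,2,10] → #
    (8,1)@(17, 3): e=[12,-2,6] → ·
    (5,2)@(11, 5): e=[4,10,2] → #
    (6,2)@(13, 5): e=[12,6,-2] → ·
    (7,2)@(15, 5): e=[20,2,-6] → ·
    (5,3)@(11, 7): e=[20,10,-14] → ·
  covered (2 px):
    · · · · · · · · · · · ·
    · · · · · · · # · · · ·
    · · · · · # · · · · · ·
    · · · · · · · · · · · ·
    · · · · · · · · · · · ·
    · · · · · · · · · · · ·
    · · · · · · · · · · · ·
T1:
  2·area = 16
  edge (16, 2)→(24, 0): d=(8,-2) top-left  bias=+0
  edge (24, 0)→(16, 4): d=(-8,4) right/bottom  bias=-1
  edge (16, 4)→(16, 2): d=(0,-2) top-left  bias=+0
    (10,0)@(21, 1): e=[2,4,10] → #
    (11,0)@(23, 1): e=[6,-4,14] → ·
    (8,1)@(17, 3): e=[10,4,2] → #
    (9,1)@(19, 3): e=[14,-4,6] → ·
    (10,1)@(21, 3): e=[18,-12,10] → ·
    (8,2)@(17, 5): e=[26,-12,2] → ·
  covered (2 px):
    · · · · · · · · · · # ·
    · · · · · · · · # · · ·
    · · · · · · · · · · · ·
    · · · · · · · · · · · ·
    · · · · · · · · · · · ·
    · · · · · · · · · · · ·
    · · · · · · · · · · · ·

Final: 4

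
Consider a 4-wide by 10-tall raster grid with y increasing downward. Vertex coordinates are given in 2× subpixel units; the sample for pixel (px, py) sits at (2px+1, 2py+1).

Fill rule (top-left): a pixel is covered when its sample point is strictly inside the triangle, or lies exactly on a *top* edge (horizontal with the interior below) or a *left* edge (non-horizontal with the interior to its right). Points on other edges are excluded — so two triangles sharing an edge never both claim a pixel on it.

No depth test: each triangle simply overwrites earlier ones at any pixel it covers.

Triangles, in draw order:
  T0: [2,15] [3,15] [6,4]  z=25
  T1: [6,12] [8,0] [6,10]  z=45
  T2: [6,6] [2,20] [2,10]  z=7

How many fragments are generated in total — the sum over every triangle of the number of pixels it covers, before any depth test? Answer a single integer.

T0:
  2·area = 11  (B↔C swapped to make it positive)
  edge (2, 15)→(6, 4): d=(4,-11) top-left  bias=+0
  edge (6, 4)→(3, 15): d=(-3,11) right/bottom  bias=-1
  edge (3, 15)→(2, 15): d=(-1,0) right/bottom  bias=-1
    (2,3)@(5, 7): e=[1,2,8] → #
    (3,3)@(7, 7): e=[23,-20,8] → ·
    (2,4)@(5, 9): e=[9,-4,6] → ·
    (1,6)@(3, 13): e=[3,6,2] → #
    (2,6)@(5, 13): e=[25,-16,2] → ·
    (0,7)@(1, 15): e=[-11,22,0] → ·  [on edge]
    (1,7)@(3, 15): e=[11,0,0] → ·  [on edge]
    (2,7)@(5, 15): e=[33,-22,0] → ·  [on edge]
    (3,7)@(7, 15): e=[55,-44,0] → ·  [on edge]
  covered (2 px):
    · · · ·
    · · · ·
    · · · ·
    · · # ·
    · · · ·
    · · · ·
    · # · ·
    · · · ·
    · · · ·
    · · · ·
T1:
  2·area = 4  (B↔C swapped to make it positive)
  edge (6, 12)→(6, 10): d=(0,-2) top-left  bias=+0
  edge (6, 10)→(8, 0): d=(2,-10) top-left  bias=+0
  edge (8, 0)→(6, 12): d=(-2,12) right/bottom  bias=-1
    (3,2)@(7, 5): e=[2,0,2] → #  [on edge]
    (3,3)@(7, 7): e=[2,4,-2] → ·
    (2,7)@(5, 15): e=[-2,0,6] → ·  [on edge]
  covered (1 px):
    · · · ·
    · · · ·
    · · · #
    · · · ·
    · · · ·
    · · · ·
    · · · ·
    · · · ·
    · · · ·
    · · · ·
T2:
  2·area = 40
  edge (6, 6)→(2, 20): d=(-4,14) right/bottom  bias=-1
  edge (2, 20)→(2, 10): d=(0,-10) top-left  bias=+0
  edge (2, 10)→(6, 6): d=(4,-4) top-left  bias=+0
    (3,2)@(7, 5): e=[-10,50,0] → ·  [on edge]
    (2,3)@(5, 7): e=[10,30,0] → #  [on edge]
    (3,3)@(7, 7): e=[-18,50,8] → ·
    (1,4)@(3, 9): e=[30,10,0] → #  [on edge]
    (3,4)@(7, 9): e=[-26,50,16] → ·
    (0,5)@(1, 11): e=[50,-10,0] → ·  [on edge]
    (1,5)@(3, 11): e=[22,10,8] → #
    (2,5)@(5, 11): e=[-6,30,16] → ·
    (1,6)@(3, 13): e=[14,10,16] → #
    (2,6)@(5, 13): e=[-14,30,24] → ·
    (1,7)@(3, 15): e=[6,10,24] → #
    (2,7)@(5, 15): e=[-22,30,32] → ·
  covered (6 px):
    · · · ·
    · · · ·
    · · · ·
    · · # ·
    · # # ·
    · # · ·
    · # · ·
    · # · ·
    · · · ·
    · · · ·

Result: 9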